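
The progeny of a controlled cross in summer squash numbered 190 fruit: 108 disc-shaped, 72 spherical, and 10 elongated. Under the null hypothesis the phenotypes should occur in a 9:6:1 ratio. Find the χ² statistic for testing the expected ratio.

0.316

Expected counts for N = 190 under a 9:6:1 ratio (total parts = 16):
  disc-shaped: 190 × 9/16 = 106.875
  spherical: 190 × 6/16 = 71.25
  elongated: 190 × 1/16 = 11.875
χ² = Σ (O − E)² / E
  disc-shaped: (108 − 106.875)² / 106.875 = 0.0118
  spherical: (72 − 71.25)² / 71.25 = 0.0079
  elongated: (10 − 11.875)² / 11.875 = 0.2961
χ² = 0.0118 + 0.0079 + 0.2961 = 0.3158 ≈ 0.316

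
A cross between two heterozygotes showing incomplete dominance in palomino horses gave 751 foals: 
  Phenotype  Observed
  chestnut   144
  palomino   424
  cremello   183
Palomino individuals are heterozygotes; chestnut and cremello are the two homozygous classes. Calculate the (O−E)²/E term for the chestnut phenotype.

With incomplete dominance, a heterozygote × heterozygote cross gives a 1:2:1 phenotypic ratio.
Expected counts for N = 751 under a 1:2:1 ratio (total parts = 4):
  chestnut: 751 × 1/4 = 187.75
  palomino: 751 × 2/4 = 375.5
  cremello: 751 × 1/4 = 187.75
Contribution of chestnut: (144 − 187.75)² / 187.75 = 10.1947

10.195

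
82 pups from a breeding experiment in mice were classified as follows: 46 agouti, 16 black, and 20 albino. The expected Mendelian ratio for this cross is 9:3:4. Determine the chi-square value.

0.038

Expected counts for N = 82 under a 9:3:4 ratio (total parts = 16):
  agouti: 82 × 9/16 = 46.125
  black: 82 × 3/16 = 15.375
  albino: 82 × 4/16 = 20.5
χ² = Σ (O − E)² / E
  agouti: (46 − 46.125)² / 46.125 = 0.0003
  black: (16 − 15.375)² / 15.375 = 0.0254
  albino: (20 − 20.5)² / 20.5 = 0.0122
χ² = 0.0003 + 0.0254 + 0.0122 = 0.0379 ≈ 0.038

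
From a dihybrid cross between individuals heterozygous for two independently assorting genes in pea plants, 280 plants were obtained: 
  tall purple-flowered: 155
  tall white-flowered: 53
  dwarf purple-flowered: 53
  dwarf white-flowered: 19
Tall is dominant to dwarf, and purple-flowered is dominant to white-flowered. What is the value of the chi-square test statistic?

A dihybrid F₂ with independent assortment and complete dominance at both loci gives a 9:3:3:1 phenotypic ratio.
Expected counts for N = 280 under a 9:3:3:1 ratio (total parts = 16):
  tall purple-flowered: 280 × 9/16 = 157.5
  tall white-flowered: 280 × 3/16 = 52.5
  dwarf purple-flowered: 280 × 3/16 = 52.5
  dwarf white-flowered: 280 × 1/16 = 17.5
χ² = Σ (O − E)² / E
  tall purple-flowered: (155 − 157.5)² / 157.5 = 0.0397
  tall white-flowered: (53 − 52.5)² / 52.5 = 0.0048
  dwarf purple-flowered: (53 − 52.5)² / 52.5 = 0.0048
  dwarf white-flowered: (19 − 17.5)² / 17.5 = 0.1286
χ² = 0.0397 + 0.0048 + 0.0048 + 0.1286 = 0.1779 ≈ 0.178

0.178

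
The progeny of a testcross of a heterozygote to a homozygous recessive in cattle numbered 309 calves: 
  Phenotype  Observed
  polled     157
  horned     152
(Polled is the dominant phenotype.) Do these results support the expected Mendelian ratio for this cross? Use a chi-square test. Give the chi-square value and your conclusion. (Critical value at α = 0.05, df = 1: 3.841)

A testcross of a heterozygote (Aa × aa) gives a 1:1 phenotypic ratio.
Under the 1:1 hypothesis (Σ ratio = 2, N = 309):
  polled: 309 × 1/2 = 154.5
  horned: 309 × 1/2 = 154.5
χ² = Σ (O − E)² / E
  polled: (157 − 154.5)² / 154.5 = 0.0405
  horned: (152 − 154.5)² / 154.5 = 0.0405
χ² = 0.0405 + 0.0405 = 0.081
Degrees of freedom = 2 − 1 = 1; critical value at α = 0.05 is 3.841.
Since 0.081 < 3.841, we fail to reject the null hypothesis — the data are consistent with the 1:1 ratio.

0.081; consistent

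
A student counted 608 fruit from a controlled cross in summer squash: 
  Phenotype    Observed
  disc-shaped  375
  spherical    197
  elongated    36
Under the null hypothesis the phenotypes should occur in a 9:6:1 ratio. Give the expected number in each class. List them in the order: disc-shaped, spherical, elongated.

342, 228, 38

Expected counts for N = 608 under a 9:6:1 ratio (total parts = 16):
  disc-shaped: 608 × 9/16 = 342
  spherical: 608 × 6/16 = 228
  elongated: 608 × 1/16 = 38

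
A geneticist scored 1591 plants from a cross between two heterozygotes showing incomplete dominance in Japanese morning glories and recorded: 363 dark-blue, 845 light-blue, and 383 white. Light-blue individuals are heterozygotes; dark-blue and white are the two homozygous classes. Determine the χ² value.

6.663

With incomplete dominance, a heterozygote × heterozygote cross gives a 1:2:1 phenotypic ratio.
Expected counts for N = 1591 under a 1:2:1 ratio (total parts = 4):
  dark-blue: 1591 × 1/4 = 397.75
  light-blue: 1591 × 2/4 = 795.5
  white: 1591 × 1/4 = 397.75
χ² = Σ (O − E)² / E
  dark-blue: (363 − 397.75)² / 397.75 = 3.0360
  light-blue: (845 − 795.5)² / 795.5 = 3.0801
  white: (383 − 397.75)² / 397.75 = 0.5470
χ² = 3.0360 + 3.0801 + 0.5470 = 6.6631 ≈ 6.663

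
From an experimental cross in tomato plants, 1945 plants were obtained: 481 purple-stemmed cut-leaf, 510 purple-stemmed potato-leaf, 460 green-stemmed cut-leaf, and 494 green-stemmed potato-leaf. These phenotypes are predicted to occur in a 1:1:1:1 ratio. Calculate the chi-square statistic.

2.757

Under the 1:1:1:1 hypothesis (Σ ratio = 4, N = 1945):
  purple-stemmed cut-leaf: 1945 × 1/4 = 486.25
  purple-stemmed potato-leaf: 1945 × 1/4 = 486.25
  green-stemmed cut-leaf: 1945 × 1/4 = 486.25
  green-stemmed potato-leaf: 1945 × 1/4 = 486.25
χ² = Σ (O − E)² / E
  purple-stemmed cut-leaf: (481 − 486.25)² / 486.25 = 0.0567
  purple-stemmed potato-leaf: (510 − 486.25)² / 486.25 = 1.1600
  green-stemmed cut-leaf: (460 − 486.25)² / 486.25 = 1.4171
  green-stemmed potato-leaf: (494 − 486.25)² / 486.25 = 0.1235
χ² = 0.0567 + 1.1600 + 1.4171 + 0.1235 = 2.7573 ≈ 2.757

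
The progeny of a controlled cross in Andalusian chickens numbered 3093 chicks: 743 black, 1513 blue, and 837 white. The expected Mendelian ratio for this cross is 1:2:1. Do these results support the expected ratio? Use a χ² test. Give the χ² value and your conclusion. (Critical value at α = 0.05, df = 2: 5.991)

Expected counts for N = 3093 under a 1:2:1 ratio (total parts = 4):
  black: 3093 × 1/4 = 773.25
  blue: 3093 × 2/4 = 1546.5
  white: 3093 × 1/4 = 773.25
χ² = Σ (O − E)² / E
  black: (743 − 773.25)² / 773.25 = 1.1834
  blue: (1513 − 1546.5)² / 1546.5 = 0.7257
  white: (837 − 773.25)² / 773.25 = 5.2558
χ² = 1.1834 + 0.7257 + 5.2558 = 7.1649 ≈ 7.165
Degrees of freedom = 3 − 1 = 2; critical value at α = 0.05 is 5.991.
Since 7.165 > 5.991, we reject the null hypothesis — the data do not fit the 1:2:1 ratio.

7.165; not consistent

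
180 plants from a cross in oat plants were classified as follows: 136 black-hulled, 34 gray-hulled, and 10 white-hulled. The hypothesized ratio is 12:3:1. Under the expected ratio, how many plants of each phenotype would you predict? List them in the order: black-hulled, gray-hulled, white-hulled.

135, 33.75, 11.25

Total ratio parts = 16. Expected numbers out of 180:
  black-hulled: 180 × 12/16 = 135
  gray-hulled: 180 × 3/16 = 33.75
  white-hulled: 180 × 1/16 = 11.25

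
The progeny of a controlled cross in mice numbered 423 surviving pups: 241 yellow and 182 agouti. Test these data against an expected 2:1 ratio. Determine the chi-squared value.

Total ratio parts = 3. Expected numbers out of 423:
  yellow: 423 × 2/3 = 282
  agouti: 423 × 1/3 = 141
χ² = Σ (O − E)² / E
  yellow: (241 − 282)² / 282 = 5.9610
  agouti: (182 − 141)² / 141 = 11.9220
χ² = 5.9610 + 11.9220 = 17.883

17.883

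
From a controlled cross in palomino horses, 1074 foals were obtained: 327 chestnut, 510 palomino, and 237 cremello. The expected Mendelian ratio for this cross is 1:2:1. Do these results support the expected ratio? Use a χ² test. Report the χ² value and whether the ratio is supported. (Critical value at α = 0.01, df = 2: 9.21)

The 1:2:1 ratio has 4 parts, so with N = 1074 the expected counts are:
  chestnut: 1074 × 1/4 = 268.5
  palomino: 1074 × 2/4 = 537
  cremello: 1074 × 1/4 = 268.5
χ² = Σ (O − E)² / E
  chestnut: (327 − 268.5)² / 268.5 = 12.7458
  palomino: (510 − 537)² / 537 = 1.3575
  cremello: (237 − 268.5)² / 268.5 = 3.6955
χ² = 12.7458 + 1.3575 + 3.6955 = 17.7988 ≈ 17.799
Degrees of freedom = 3 − 1 = 2; critical value at α = 0.01 is 9.21.
Since 17.799 > 9.21, we reject the null hypothesis — the data do not fit the 1:2:1 ratio.

17.799; not consistent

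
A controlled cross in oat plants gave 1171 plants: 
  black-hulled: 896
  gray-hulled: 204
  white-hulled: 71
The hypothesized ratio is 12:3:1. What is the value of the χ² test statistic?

The 12:3:1 ratio has 16 parts, so with N = 1171 the expected counts are:
  black-hulled: 1171 × 12/16 = 878.25
  gray-hulled: 1171 × 3/16 = 219.5625
  white-hulled: 1171 × 1/16 = 73.1875
χ² = Σ (O − E)² / E
  black-hulled: (896 − 878.25)² / 878.25 = 0.3587
  gray-hulled: (204 − 219.5625)² / 219.5625 = 1.1031
  white-hulled: (71 − 73.1875)² / 73.1875 = 0.0654
χ² = 0.3587 + 1.1031 + 0.0654 = 1.5272 ≈ 1.527

1.527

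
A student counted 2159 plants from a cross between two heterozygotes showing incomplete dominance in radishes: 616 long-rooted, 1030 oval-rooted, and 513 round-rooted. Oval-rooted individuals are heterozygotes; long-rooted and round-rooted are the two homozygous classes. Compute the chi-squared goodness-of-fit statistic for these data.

14.367

With incomplete dominance, a heterozygote × heterozygote cross gives a 1:2:1 phenotypic ratio.
The 1:2:1 ratio has 4 parts, so with N = 2159 the expected counts are:
  long-rooted: 2159 × 1/4 = 539.75
  oval-rooted: 2159 × 2/4 = 1079.5
  round-rooted: 2159 × 1/4 = 539.75
χ² = Σ (O − E)² / E
  long-rooted: (616 − 539.75)² / 539.75 = 10.7718
  oval-rooted: (1030 − 1079.5)² / 1079.5 = 2.2698
  round-rooted: (513 − 539.75)² / 539.75 = 1.3257
χ² = 10.7718 + 2.2698 + 1.3257 = 14.3673 ≈ 14.367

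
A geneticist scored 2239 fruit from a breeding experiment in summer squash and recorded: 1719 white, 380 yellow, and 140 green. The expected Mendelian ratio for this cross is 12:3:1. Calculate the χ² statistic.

4.717

Under the 12:3:1 hypothesis (Σ ratio = 16, N = 2239):
  white: 2239 × 12/16 = 1679.25
  yellow: 2239 × 3/16 = 419.8125
  green: 2239 × 1/16 = 139.9375
χ² = Σ (O − E)² / E
  white: (1719 − 1679.25)² / 1679.25 = 0.9409
  yellow: (380 − 419.8125)² / 419.8125 = 3.7756
  green: (140 − 139.9375)² / 139.9375 = 0.0000
χ² = 0.9409 + 3.7756 + 0.0000 = 4.7165 ≈ 4.717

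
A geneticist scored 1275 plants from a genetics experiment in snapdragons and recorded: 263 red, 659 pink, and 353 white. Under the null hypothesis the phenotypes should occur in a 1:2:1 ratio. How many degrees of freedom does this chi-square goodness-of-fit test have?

2

A goodness-of-fit test with 3 phenotype classes has df = 3 − 1 = 2.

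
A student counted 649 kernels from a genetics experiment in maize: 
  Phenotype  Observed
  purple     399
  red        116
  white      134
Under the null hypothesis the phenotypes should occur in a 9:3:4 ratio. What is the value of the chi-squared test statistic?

8.339

Total ratio parts = 16. Expected numbers out of 649:
  purple: 649 × 9/16 = 365.0625
  red: 649 × 3/16 = 121.6875
  white: 649 × 4/16 = 162.25
χ² = Σ (O − E)² / E
  purple: (399 − 365.0625)² / 365.0625 = 3.1549
  red: (116 − 121.6875)² / 121.6875 = 0.2658
  white: (134 − 162.25)² / 162.25 = 4.9187
χ² = 3.1549 + 0.2658 + 4.9187 = 8.3394 ≈ 8.339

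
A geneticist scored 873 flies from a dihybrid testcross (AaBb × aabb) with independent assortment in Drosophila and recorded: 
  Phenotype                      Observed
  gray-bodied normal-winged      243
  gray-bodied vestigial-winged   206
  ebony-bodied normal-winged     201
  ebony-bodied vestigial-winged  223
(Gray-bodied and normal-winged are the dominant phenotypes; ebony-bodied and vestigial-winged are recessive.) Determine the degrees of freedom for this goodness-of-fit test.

A dihybrid testcross with independent assortment gives a 1:1:1:1 ratio.
A goodness-of-fit test with 4 phenotype classes has df = 4 − 1 = 3.

3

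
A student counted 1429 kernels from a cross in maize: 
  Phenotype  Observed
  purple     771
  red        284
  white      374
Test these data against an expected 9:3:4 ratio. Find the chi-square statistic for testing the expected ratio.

Under the 9:3:4 hypothesis (Σ ratio = 16, N = 1429):
  purple: 1429 × 9/16 = 803.8125
  red: 1429 × 3/16 = 267.9375
  white: 1429 × 4/16 = 357.25
χ² = Σ (O − E)² / E
  purple: (771 − 803.8125)² / 803.8125 = 1.3394
  red: (284 − 267.9375)² / 267.9375 = 0.9629
  white: (374 − 357.25)² / 357.25 = 0.7853
χ² = 1.3394 + 0.9629 + 0.7853 = 3.0876 ≈ 3.088

3.088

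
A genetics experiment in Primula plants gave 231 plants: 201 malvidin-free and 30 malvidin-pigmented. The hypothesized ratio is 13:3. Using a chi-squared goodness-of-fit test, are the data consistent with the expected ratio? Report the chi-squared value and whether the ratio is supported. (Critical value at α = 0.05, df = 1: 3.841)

The 13:3 ratio has 16 parts, so with N = 231 the expected counts are:
  malvidin-free: 231 × 13/16 = 187.6875
  malvidin-pigmented: 231 × 3/16 = 43.3125
χ² = Σ (O − E)² / E
  malvidin-free: (201 − 187.6875)² / 187.6875 = 0.9442
  malvidin-pigmented: (30 − 43.3125)² / 43.3125 = 4.0917
χ² = 0.9442 + 4.0917 = 5.0359 ≈ 5.036
Degrees of freedom = 2 − 1 = 1; critical value at α = 0.05 is 3.841.
Since 5.036 > 3.841, we reject the null hypothesis — the data do not fit the 13:3 ratio.

5.036; not consistent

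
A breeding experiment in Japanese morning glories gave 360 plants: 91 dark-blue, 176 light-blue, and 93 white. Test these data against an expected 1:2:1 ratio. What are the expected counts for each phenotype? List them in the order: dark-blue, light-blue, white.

Expected counts for N = 360 under a 1:2:1 ratio (total parts = 4):
  dark-blue: 360 × 1/4 = 90
  light-blue: 360 × 2/4 = 180
  white: 360 × 1/4 = 90

90, 180, 90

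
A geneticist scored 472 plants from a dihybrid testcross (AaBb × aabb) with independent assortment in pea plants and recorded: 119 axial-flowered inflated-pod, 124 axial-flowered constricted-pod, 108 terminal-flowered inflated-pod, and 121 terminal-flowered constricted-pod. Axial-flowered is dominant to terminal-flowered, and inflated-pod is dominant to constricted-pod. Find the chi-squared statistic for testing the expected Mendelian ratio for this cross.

1.237

A dihybrid testcross with independent assortment gives a 1:1:1:1 ratio.
Expected counts for N = 472 under a 1:1:1:1 ratio (total parts = 4):
  axial-flowered inflated-pod: 472 × 1/4 = 118
  axial-flowered constricted-pod: 472 × 1/4 = 118
  terminal-flowered inflated-pod: 472 × 1/4 = 118
  terminal-flowered constricted-pod: 472 × 1/4 = 118
χ² = Σ (O − E)² / E
  axial-flowered inflated-pod: (119 − 118)² / 118 = 0.0085
  axial-flowered constricted-pod: (124 − 118)² / 118 = 0.3051
  terminal-flowered inflated-pod: (108 − 118)² / 118 = 0.8475
  terminal-flowered constricted-pod: (121 − 118)² / 118 = 0.0763
χ² = 0.0085 + 0.3051 + 0.8475 + 0.0763 = 1.2374 ≈ 1.237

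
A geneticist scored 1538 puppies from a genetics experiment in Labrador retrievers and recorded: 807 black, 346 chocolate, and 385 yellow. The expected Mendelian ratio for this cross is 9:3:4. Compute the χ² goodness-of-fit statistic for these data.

The 9:3:4 ratio has 16 parts, so with N = 1538 the expected counts are:
  black: 1538 × 9/16 = 865.125
  chocolate: 1538 × 3/16 = 288.375
  yellow: 1538 × 4/16 = 384.5
χ² = Σ (O − E)² / E
  black: (807 − 865.125)² / 865.125 = 3.9052
  chocolate: (346 − 288.375)² / 288.375 = 11.5150
  yellow: (385 − 384.5)² / 384.5 = 0.0007
χ² = 3.9052 + 11.5150 + 0.0007 = 15.4209 ≈ 15.421

15.421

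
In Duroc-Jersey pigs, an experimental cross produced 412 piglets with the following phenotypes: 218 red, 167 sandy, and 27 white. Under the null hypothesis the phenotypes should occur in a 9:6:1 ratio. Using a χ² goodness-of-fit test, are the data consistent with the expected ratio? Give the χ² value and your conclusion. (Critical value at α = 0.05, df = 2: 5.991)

Total ratio parts = 16. Expected numbers out of 412:
  red: 412 × 9/16 = 231.75
  sandy: 412 × 6/16 = 154.5
  white: 412 × 1/16 = 25.75
χ² = Σ (O − E)² / E
  red: (218 − 231.75)² / 231.75 = 0.8158
  sandy: (167 − 154.5)² / 154.5 = 1.0113
  white: (27 − 25.75)² / 25.75 = 0.0607
χ² = 0.8158 + 1.0113 + 0.0607 = 1.8878 ≈ 1.888
Degrees of freedom = 3 − 1 = 2; critical value at α = 0.05 is 5.991.
Since 1.888 < 5.991, we fail to reject the null hypothesis — the data are consistent with the 9:6:1 ratio.

1.888; consistent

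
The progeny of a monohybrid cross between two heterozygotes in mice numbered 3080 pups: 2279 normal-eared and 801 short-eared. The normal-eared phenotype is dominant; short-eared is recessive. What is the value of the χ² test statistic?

For a monohybrid cross between heterozygotes with complete dominance, the expected phenotypic ratio is 3:1.
Total ratio parts = 4. Expected numbers out of 3080:
  normal-eared: 3080 × 3/4 = 2310
  short-eared: 3080 × 1/4 = 770
χ² = Σ (O − E)² / E
  normal-eared: (2279 − 2310)² / 2310 = 0.4160
  short-eared: (801 − 770)² / 770 = 1.2481
χ² = 0.4160 + 1.2481 = 1.6641 ≈ 1.664

1.664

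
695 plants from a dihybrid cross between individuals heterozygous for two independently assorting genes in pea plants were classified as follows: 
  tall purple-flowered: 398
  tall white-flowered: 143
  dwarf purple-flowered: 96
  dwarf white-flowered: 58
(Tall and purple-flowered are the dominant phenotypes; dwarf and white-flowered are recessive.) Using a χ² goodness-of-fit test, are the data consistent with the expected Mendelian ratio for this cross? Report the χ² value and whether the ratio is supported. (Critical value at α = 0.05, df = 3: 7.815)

A dihybrid F₂ with independent assortment and complete dominance at both loci gives a 9:3:3:1 phenotypic ratio.
Total ratio parts = 16. Expected numbers out of 695:
  tall purple-flowered: 695 × 9/16 = 390.9375
  tall white-flowered: 695 × 3/16 = 130.3125
  dwarf purple-flowered: 695 × 3/16 = 130.3125
  dwarf white-flowered: 695 × 1/16 = 43.4375
χ² = Σ (O − E)² / E
  tall purple-flowered: (398 − 390.9375)² / 390.9375 = 0.1276
  tall white-flowered: (143 − 130.3125)² / 130.3125 = 1.2353
  dwarf purple-flowered: (96 − 130.3125)² / 130.3125 = 9.0348
  dwarf white-flowered: (58 − 43.4375)² / 43.4375 = 4.8821
χ² = 0.1276 + 1.2353 + 9.0348 + 4.8821 = 15.2798 ≈ 15.280
Degrees of freedom = 4 − 1 = 3; critical value at α = 0.05 is 7.815.
Since 15.280 > 7.815, we reject the null hypothesis — the data do not fit the 9:3:3:1 ratio.

15.280; not consistent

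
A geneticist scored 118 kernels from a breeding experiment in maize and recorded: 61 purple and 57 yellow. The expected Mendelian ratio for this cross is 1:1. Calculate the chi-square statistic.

The 1:1 ratio has 2 parts, so with N = 118 the expected counts are:
  purple: 118 × 1/2 = 59
  yellow: 118 × 1/2 = 59
χ² = Σ (O − E)² / E
  purple: (61 − 59)² / 59 = 0.0678
  yellow: (57 − 59)² / 59 = 0.0678
χ² = 0.0678 + 0.0678 = 0.1356 ≈ 0.136

0.136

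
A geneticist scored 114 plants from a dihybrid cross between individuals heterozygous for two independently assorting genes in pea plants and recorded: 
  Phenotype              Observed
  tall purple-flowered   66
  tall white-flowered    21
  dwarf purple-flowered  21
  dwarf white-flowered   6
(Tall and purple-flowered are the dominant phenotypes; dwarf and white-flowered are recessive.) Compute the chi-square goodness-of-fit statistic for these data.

0.246

A dihybrid F₂ with independent assortment and complete dominance at both loci gives a 9:3:3:1 phenotypic ratio.
The 9:3:3:1 ratio has 16 parts, so with N = 114 the expected counts are:
  tall purple-flowered: 114 × 9/16 = 64.125
  tall white-flowered: 114 × 3/16 = 21.375
  dwarf purple-flowered: 114 × 3/16 = 21.375
  dwarf white-flowered: 114 × 1/16 = 7.125
χ² = Σ (O − E)² / E
  tall purple-flowered: (66 − 64.125)² / 64.125 = 0.0548
  tall white-flowered: (21 − 21.375)² / 21.375 = 0.0066
  dwarf purple-flowered: (21 − 21.375)² / 21.375 = 0.0066
  dwarf white-flowered: (6 − 7.125)² / 7.125 = 0.1776
χ² = 0.0548 + 0.0066 + 0.0066 + 0.1776 = 0.2456 ≈ 0.246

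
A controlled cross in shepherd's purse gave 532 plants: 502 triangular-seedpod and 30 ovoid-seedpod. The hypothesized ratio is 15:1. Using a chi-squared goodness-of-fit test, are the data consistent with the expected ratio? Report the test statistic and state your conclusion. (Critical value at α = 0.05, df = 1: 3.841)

Expected counts for N = 532 under a 15:1 ratio (total parts = 16):
  triangular-seedpod: 532 × 15/16 = 498.75
  ovoid-seedpod: 532 × 1/16 = 33.25
χ² = Σ (O − E)² / E
  triangular-seedpod: (502 − 498.75)² / 498.75 = 0.0212
  ovoid-seedpod: (30 − 33.25)² / 33.25 = 0.3177
χ² = 0.0212 + 0.3177 = 0.3389 ≈ 0.339
Degrees of freedom = 2 − 1 = 1; critical value at α = 0.05 is 3.841.
Since 0.339 < 3.841, we fail to reject the null hypothesis — the data are consistent with the 15:1 ratio.

0.339; consistent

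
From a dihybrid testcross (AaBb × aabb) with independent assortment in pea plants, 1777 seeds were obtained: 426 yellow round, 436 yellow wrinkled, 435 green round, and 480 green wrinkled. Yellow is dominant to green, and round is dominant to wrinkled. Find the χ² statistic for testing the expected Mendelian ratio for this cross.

A dihybrid testcross with independent assortment gives a 1:1:1:1 ratio.
Expected counts for N = 1777 under a 1:1:1:1 ratio (total parts = 4):
  yellow round: 1777 × 1/4 = 444.25
  yellow wrinkled: 1777 × 1/4 = 444.25
  green round: 1777 × 1/4 = 444.25
  green wrinkled: 1777 × 1/4 = 444.25
χ² = Σ (O − E)² / E
  yellow round: (426 − 444.25)² / 444.25 = 0.7497
  yellow wrinkled: (436 − 444.25)² / 444.25 = 0.1532
  green round: (435 − 444.25)² / 444.25 = 0.1926
  green wrinkled: (480 − 444.25)² / 444.25 = 2.8769
χ² = 0.7497 + 0.1532 + 0.1926 + 2.8769 = 3.9724 ≈ 3.972

3.972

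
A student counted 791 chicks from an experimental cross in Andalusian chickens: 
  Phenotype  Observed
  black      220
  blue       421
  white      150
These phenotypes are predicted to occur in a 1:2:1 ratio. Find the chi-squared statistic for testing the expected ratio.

Expected counts for N = 791 under a 1:2:1 ratio (total parts = 4):
  black: 791 × 1/4 = 197.75
  blue: 791 × 2/4 = 395.5
  white: 791 × 1/4 = 197.75
χ² = Σ (O − E)² / E
  black: (220 − 197.75)² / 197.75 = 2.5035
  blue: (421 − 395.5)² / 395.5 = 1.6441
  white: (150 − 197.75)² / 197.75 = 11.5300
χ² = 2.5035 + 1.6441 + 11.5300 = 15.6776 ≈ 15.678

15.678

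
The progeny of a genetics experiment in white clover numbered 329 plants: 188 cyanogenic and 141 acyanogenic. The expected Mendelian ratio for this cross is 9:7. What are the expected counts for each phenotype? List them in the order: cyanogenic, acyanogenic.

Total ratio parts = 16. Expected numbers out of 329:
  cyanogenic: 329 × 9/16 = 185.0625
  acyanogenic: 329 × 7/16 = 143.9375

185.0625, 143.9375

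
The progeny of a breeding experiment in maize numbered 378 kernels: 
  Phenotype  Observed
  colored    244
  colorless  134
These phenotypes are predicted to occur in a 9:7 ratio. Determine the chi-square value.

10.582

Expected counts for N = 378 under a 9:7 ratio (total parts = 16):
  colored: 378 × 9/16 = 212.625
  colorless: 378 × 7/16 = 165.375
χ² = Σ (O − E)² / E
  colored: (244 − 212.625)² / 212.625 = 4.6297
  colorless: (134 − 165.375)² / 165.375 = 5.9525
χ² = 4.6297 + 5.9525 = 10.5822 ≈ 10.582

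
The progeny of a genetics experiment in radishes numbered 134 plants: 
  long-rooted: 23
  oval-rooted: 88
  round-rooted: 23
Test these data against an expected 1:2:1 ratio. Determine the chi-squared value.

Total ratio parts = 4. Expected numbers out of 134:
  long-rooted: 134 × 1/4 = 33.5
  oval-rooted: 134 × 2/4 = 67
  round-rooted: 134 × 1/4 = 33.5
χ² = Σ (O − E)² / E
  long-rooted: (23 − 33.5)² / 33.5 = 3.2910
  oval-rooted: (88 − 67)² / 67 = 6.5821
  round-rooted: (23 − 33.5)² / 33.5 = 3.2910
χ² = 3.2910 + 6.5821 + 3.2910 = 13.1641 ≈ 13.164

13.164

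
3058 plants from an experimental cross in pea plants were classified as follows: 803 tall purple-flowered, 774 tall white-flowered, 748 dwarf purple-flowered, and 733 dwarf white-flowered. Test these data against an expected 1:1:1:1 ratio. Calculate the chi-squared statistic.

3.711

The 1:1:1:1 ratio has 4 parts, so with N = 3058 the expected counts are:
  tall purple-flowered: 3058 × 1/4 = 764.5
  tall white-flowered: 3058 × 1/4 = 764.5
  dwarf purple-flowered: 3058 × 1/4 = 764.5
  dwarf white-flowered: 3058 × 1/4 = 764.5
χ² = Σ (O − E)² / E
  tall purple-flowered: (803 − 764.5)² / 764.5 = 1.9388
  tall white-flowered: (774 − 764.5)² / 764.5 = 0.1181
  dwarf purple-flowered: (748 − 764.5)² / 764.5 = 0.3561
  dwarf white-flowered: (733 − 764.5)² / 764.5 = 1.2979
χ² = 1.9388 + 0.1181 + 0.3561 + 1.2979 = 3.7109 ≈ 3.711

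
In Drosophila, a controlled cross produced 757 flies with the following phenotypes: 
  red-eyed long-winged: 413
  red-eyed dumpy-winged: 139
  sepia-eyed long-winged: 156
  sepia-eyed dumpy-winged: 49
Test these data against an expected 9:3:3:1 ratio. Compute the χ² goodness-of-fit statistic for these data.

1.900

The 9:3:3:1 ratio has 16 parts, so with N = 757 the expected counts are:
  red-eyed long-winged: 757 × 9/16 = 425.8125
  red-eyed dumpy-winged: 757 × 3/16 = 141.9375
  sepia-eyed long-winged: 757 × 3/16 = 141.9375
  sepia-eyed dumpy-winged: 757 × 1/16 = 47.3125
χ² = Σ (O − E)² / E
  red-eyed long-winged: (413 − 425.8125)² / 425.8125 = 0.3855
  red-eyed dumpy-winged: (139 − 141.9375)² / 141.9375 = 0.0608
  sepia-eyed long-winged: (156 − 141.9375)² / 141.9375 = 1.3932
  sepia-eyed dumpy-winged: (49 − 47.3125)² / 47.3125 = 0.0602
χ² = 0.3855 + 0.0608 + 1.3932 + 0.0602 = 1.8997 ≈ 1.900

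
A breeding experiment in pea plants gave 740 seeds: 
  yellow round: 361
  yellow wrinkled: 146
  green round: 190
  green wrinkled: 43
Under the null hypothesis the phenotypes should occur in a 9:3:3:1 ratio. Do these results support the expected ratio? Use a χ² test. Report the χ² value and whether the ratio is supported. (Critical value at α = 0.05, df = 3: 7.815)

26.871; not consistent

The 9:3:3:1 ratio has 16 parts, so with N = 740 the expected counts are:
  yellow round: 740 × 9/16 = 416.25
  yellow wrinkled: 740 × 3/16 = 138.75
  green round: 740 × 3/16 = 138.75
  green wrinkled: 740 × 1/16 = 46.25
χ² = Σ (O − E)² / E
  yellow round: (361 − 416.25)² / 416.25 = 7.3335
  yellow wrinkled: (146 − 138.75)² / 138.75 = 0.3788
  green round: (190 − 138.75)² / 138.75 = 18.9302
  green wrinkled: (43 − 46.25)² / 46.25 = 0.2284
χ² = 7.3335 + 0.3788 + 18.9302 + 0.2284 = 26.8709 ≈ 26.871
Degrees of freedom = 4 − 1 = 3; critical value at α = 0.05 is 7.815.
Since 26.871 > 7.815, we reject the null hypothesis — the data do not fit the 9:3:3:1 ratio.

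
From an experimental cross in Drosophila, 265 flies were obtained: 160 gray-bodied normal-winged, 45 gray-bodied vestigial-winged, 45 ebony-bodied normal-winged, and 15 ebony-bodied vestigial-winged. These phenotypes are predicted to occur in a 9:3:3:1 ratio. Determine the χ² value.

1.834

Under the 9:3:3:1 hypothesis (Σ ratio = 16, N = 265):
  gray-bodied normal-winged: 265 × 9/16 = 149.0625
  gray-bodied vestigial-winged: 265 × 3/16 = 49.6875
  ebony-bodied normal-winged: 265 × 3/16 = 49.6875
  ebony-bodied vestigial-winged: 265 × 1/16 = 16.5625
χ² = Σ (O − E)² / E
  gray-bodied normal-winged: (160 − 149.0625)² / 149.0625 = 0.8025
  gray-bodied vestigial-winged: (45 − 49.6875)² / 49.6875 = 0.4422
  ebony-bodied normal-winged: (45 − 49.6875)² / 49.6875 = 0.4422
  ebony-bodied vestigial-winged: (15 − 16.5625)² / 16.5625 = 0.1474
χ² = 0.8025 + 0.4422 + 0.4422 + 0.1474 = 1.8343 ≈ 1.834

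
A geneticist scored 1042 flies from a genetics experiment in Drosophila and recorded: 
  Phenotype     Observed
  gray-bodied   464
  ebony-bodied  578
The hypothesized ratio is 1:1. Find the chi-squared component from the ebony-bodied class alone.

Under the 1:1 hypothesis (Σ ratio = 2, N = 1042):
  gray-bodied: 1042 × 1/2 = 521
  ebony-bodied: 1042 × 1/2 = 521
Contribution of ebony-bodied: (578 − 521)² / 521 = 6.2361

6.236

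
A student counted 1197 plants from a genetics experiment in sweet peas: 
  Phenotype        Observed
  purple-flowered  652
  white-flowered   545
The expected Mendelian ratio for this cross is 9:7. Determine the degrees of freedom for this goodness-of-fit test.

A goodness-of-fit test with 2 phenotype classes has df = 2 − 1 = 1.

1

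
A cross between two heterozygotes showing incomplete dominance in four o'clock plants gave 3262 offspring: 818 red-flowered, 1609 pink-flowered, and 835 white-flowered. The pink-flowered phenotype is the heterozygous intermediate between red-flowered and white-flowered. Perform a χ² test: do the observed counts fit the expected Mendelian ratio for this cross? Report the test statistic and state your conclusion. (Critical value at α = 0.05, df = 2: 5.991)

With incomplete dominance, a heterozygote × heterozygote cross gives a 1:2:1 phenotypic ratio.
Under the 1:2:1 hypothesis (Σ ratio = 4, N = 3262):
  red-flowered: 3262 × 1/4 = 815.5
  pink-flowered: 3262 × 2/4 = 1631
  white-flowered: 3262 × 1/4 = 815.5
χ² = Σ (O − E)² / E
  red-flowered: (818 − 815.5)² / 815.5 = 0.0077
  pink-flowered: (1609 − 1631)² / 1631 = 0.2968
  white-flowered: (835 − 815.5)² / 815.5 = 0.4663
χ² = 0.0077 + 0.2968 + 0.4663 = 0.7708 ≈ 0.771
Degrees of freedom = 3 − 1 = 2; critical value at α = 0.05 is 5.991.
Since 0.771 < 5.991, we fail to reject the null hypothesis — the data are consistent with the 1:2:1 ratio.

0.771; consistent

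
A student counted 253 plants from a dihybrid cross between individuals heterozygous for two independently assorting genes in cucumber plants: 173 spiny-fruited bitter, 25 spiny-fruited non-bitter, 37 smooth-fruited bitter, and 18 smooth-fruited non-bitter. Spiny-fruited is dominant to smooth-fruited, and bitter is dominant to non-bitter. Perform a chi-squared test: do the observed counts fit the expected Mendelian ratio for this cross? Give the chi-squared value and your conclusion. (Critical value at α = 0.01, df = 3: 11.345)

19.829; not consistent

A dihybrid F₂ with independent assortment and complete dominance at both loci gives a 9:3:3:1 phenotypic ratio.
Under the 9:3:3:1 hypothesis (Σ ratio = 16, N = 253):
  spiny-fruited bitter: 253 × 9/16 = 142.3125
  spiny-fruited non-bitter: 253 × 3/16 = 47.4375
  smooth-fruited bitter: 253 × 3/16 = 47.4375
  smooth-fruited non-bitter: 253 × 1/16 = 15.8125
χ² = Σ (O − E)² / E
  spiny-fruited bitter: (173 − 142.3125)² / 142.3125 = 6.6173
  spiny-fruited non-bitter: (25 − 47.4375)² / 47.4375 = 10.6127
  smooth-fruited bitter: (37 − 47.4375)² / 47.4375 = 2.2965
  smooth-fruited non-bitter: (18 − 15.8125)² / 15.8125 = 0.3026
χ² = 6.6173 + 10.6127 + 2.2965 + 0.3026 = 19.8291 ≈ 19.829
Degrees of freedom = 4 − 1 = 3; critical value at α = 0.01 is 11.345.
Since 19.829 > 11.345, we reject the null hypothesis — the data do not fit the 9:3:3:1 ratio.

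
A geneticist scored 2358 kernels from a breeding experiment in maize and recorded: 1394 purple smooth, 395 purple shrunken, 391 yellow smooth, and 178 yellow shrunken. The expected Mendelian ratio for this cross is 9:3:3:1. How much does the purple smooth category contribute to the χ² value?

3.448

The 9:3:3:1 ratio has 16 parts, so with N = 2358 the expected counts are:
  purple smooth: 2358 × 9/16 = 1326.375
  purple shrunken: 2358 × 3/16 = 442.125
  yellow smooth: 2358 × 3/16 = 442.125
  yellow shrunken: 2358 × 1/16 = 147.375
Contribution of purple smooth: (1394 − 1326.375)² / 1326.375 = 3.4478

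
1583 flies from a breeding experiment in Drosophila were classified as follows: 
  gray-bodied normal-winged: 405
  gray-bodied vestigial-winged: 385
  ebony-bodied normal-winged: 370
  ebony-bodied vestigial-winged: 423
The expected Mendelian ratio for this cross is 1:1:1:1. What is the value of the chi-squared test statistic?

4.060

The 1:1:1:1 ratio has 4 parts, so with N = 1583 the expected counts are:
  gray-bodied normal-winged: 1583 × 1/4 = 395.75
  gray-bodied vestigial-winged: 1583 × 1/4 = 395.75
  ebony-bodied normal-winged: 1583 × 1/4 = 395.75
  ebony-bodied vestigial-winged: 1583 × 1/4 = 395.75
χ² = Σ (O − E)² / E
  gray-bodied normal-winged: (405 − 395.75)² / 395.75 = 0.2162
  gray-bodied vestigial-winged: (385 − 395.75)² / 395.75 = 0.2920
  ebony-bodied normal-winged: (370 − 395.75)² / 395.75 = 1.6755
  ebony-bodied vestigial-winged: (423 − 395.75)² / 395.75 = 1.8763
χ² = 0.2162 + 0.2920 + 1.6755 + 1.8763 = 4.060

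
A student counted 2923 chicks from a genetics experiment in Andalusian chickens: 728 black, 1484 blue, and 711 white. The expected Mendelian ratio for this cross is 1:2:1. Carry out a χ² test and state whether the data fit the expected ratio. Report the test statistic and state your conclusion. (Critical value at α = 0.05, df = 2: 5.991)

0.891; consistent

The 1:2:1 ratio has 4 parts, so with N = 2923 the expected counts are:
  black: 2923 × 1/4 = 730.75
  blue: 2923 × 2/4 = 1461.5
  white: 2923 × 1/4 = 730.75
χ² = Σ (O − E)² / E
  black: (728 − 730.75)² / 730.75 = 0.0103
  blue: (1484 − 1461.5)² / 1461.5 = 0.3464
  white: (711 − 730.75)² / 730.75 = 0.5338
χ² = 0.0103 + 0.3464 + 0.5338 = 0.8905 ≈ 0.891
Degrees of freedom = 3 − 1 = 2; critical value at α = 0.05 is 5.991.
Since 0.891 < 5.991, we fail to reject the null hypothesis — the data are consistent with the 1:2:1 ratio.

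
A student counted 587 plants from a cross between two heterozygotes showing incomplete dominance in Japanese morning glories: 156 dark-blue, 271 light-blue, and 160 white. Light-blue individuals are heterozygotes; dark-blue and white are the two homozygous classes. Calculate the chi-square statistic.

3.504

With incomplete dominance, a heterozygote × heterozygote cross gives a 1:2:1 phenotypic ratio.
Expected counts for N = 587 under a 1:2:1 ratio (total parts = 4):
  dark-blue: 587 × 1/4 = 146.75
  light-blue: 587 × 2/4 = 293.5
  white: 587 × 1/4 = 146.75
χ² = Σ (O − E)² / E
  dark-blue: (156 − 146.75)² / 146.75 = 0.5830
  light-blue: (271 − 293.5)² / 293.5 = 1.7249
  white: (160 − 146.75)² / 146.75 = 1.1963
χ² = 0.5830 + 1.7249 + 1.1963 = 3.5042 ≈ 3.504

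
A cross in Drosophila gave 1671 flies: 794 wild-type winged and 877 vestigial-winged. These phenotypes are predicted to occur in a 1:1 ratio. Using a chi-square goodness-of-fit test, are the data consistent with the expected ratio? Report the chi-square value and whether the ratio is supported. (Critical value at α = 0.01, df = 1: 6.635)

Expected counts for N = 1671 under a 1:1 ratio (total parts = 2):
  wild-type winged: 1671 × 1/2 = 835.5
  vestigial-winged: 1671 × 1/2 = 835.5
χ² = Σ (O − E)² / E
  wild-type winged: (794 − 835.5)² / 835.5 = 2.0613
  vestigial-winged: (877 − 835.5)² / 835.5 = 2.0613
χ² = 2.0613 + 2.0613 = 4.1226 ≈ 4.123
Degrees of freedom = 2 − 1 = 1; critical value at α = 0.01 is 6.635.
Since 4.123 < 6.635, we fail to reject the null hypothesis — the data are consistent with the 1:1 ratio.

4.123; consistent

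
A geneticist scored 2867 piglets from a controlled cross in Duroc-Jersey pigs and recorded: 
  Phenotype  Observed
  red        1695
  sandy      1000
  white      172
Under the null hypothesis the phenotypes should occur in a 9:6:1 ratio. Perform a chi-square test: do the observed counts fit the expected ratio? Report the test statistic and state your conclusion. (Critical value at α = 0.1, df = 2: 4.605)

9.739; not consistent

Total ratio parts = 16. Expected numbers out of 2867:
  red: 2867 × 9/16 = 1612.6875
  sandy: 2867 × 6/16 = 1075.125
  white: 2867 × 1/16 = 179.1875
χ² = Σ (O − E)² / E
  red: (1695 − 1612.6875)² / 1612.6875 = 4.2013
  sandy: (1000 − 1075.125)² / 1075.125 = 5.2494
  white: (172 − 179.1875)² / 179.1875 = 0.2883
χ² = 4.2013 + 5.2494 + 0.2883 = 9.739
Degrees of freedom = 3 − 1 = 2; critical value at α = 0.1 is 4.605.
Since 9.739 > 4.605, we reject the null hypothesis — the data do not fit the 9:6:1 ratio.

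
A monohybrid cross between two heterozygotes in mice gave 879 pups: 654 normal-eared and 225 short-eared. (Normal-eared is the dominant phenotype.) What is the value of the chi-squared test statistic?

0.167

For a monohybrid cross between heterozygotes with complete dominance, the expected phenotypic ratio is 3:1.
Total ratio parts = 4. Expected numbers out of 879:
  normal-eared: 879 × 3/4 = 659.25
  short-eared: 879 × 1/4 = 219.75
χ² = Σ (O − E)² / E
  normal-eared: (654 − 659.25)² / 659.25 = 0.0418
  short-eared: (225 − 219.75)² / 219.75 = 0.1254
χ² = 0.0418 + 0.1254 = 0.1672 ≈ 0.167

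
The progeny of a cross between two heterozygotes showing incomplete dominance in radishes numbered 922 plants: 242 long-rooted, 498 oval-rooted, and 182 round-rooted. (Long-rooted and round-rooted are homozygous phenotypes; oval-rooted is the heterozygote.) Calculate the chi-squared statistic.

13.748

With incomplete dominance, a heterozygote × heterozygote cross gives a 1:2:1 phenotypic ratio.
Total ratio parts = 4. Expected numbers out of 922:
  long-rooted: 922 × 1/4 = 230.5
  oval-rooted: 922 × 2/4 = 461
  round-rooted: 922 × 1/4 = 230.5
χ² = Σ (O − E)² / E
  long-rooted: (242 − 230.5)² / 230.5 = 0.5738
  oval-rooted: (498 − 461)² / 461 = 2.9696
  round-rooted: (182 − 230.5)² / 230.5 = 10.2050
χ² = 0.5738 + 2.9696 + 10.2050 = 13.7484 ≈ 13.748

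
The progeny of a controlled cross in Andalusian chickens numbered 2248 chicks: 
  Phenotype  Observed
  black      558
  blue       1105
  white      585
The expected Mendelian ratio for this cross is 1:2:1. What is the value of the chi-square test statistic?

Expected counts for N = 2248 under a 1:2:1 ratio (total parts = 4):
  black: 2248 × 1/4 = 562
  blue: 2248 × 2/4 = 1124
  white: 2248 × 1/4 = 562
χ² = Σ (O − E)² / E
  black: (558 − 562)² / 562 = 0.0285
  blue: (1105 − 1124)² / 1124 = 0.3212
  white: (585 − 562)² / 562 = 0.9413
χ² = 0.0285 + 0.3212 + 0.9413 = 1.291

1.291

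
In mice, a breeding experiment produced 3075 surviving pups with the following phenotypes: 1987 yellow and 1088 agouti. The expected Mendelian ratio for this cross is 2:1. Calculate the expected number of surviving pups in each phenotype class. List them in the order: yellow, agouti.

2050, 1025

Expected counts for N = 3075 under a 2:1 ratio (total parts = 3):
  yellow: 3075 × 2/3 = 2050
  agouti: 3075 × 1/3 = 1025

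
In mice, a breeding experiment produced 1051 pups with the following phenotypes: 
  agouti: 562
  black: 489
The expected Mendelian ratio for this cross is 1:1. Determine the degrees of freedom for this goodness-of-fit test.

A goodness-of-fit test with 2 phenotype classes has df = 2 − 1 = 1.

1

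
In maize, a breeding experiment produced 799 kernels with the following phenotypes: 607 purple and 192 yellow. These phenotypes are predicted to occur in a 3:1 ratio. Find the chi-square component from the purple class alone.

0.100

Total ratio parts = 4. Expected numbers out of 799:
  purple: 799 × 3/4 = 599.25
  yellow: 799 × 1/4 = 199.75
Contribution of purple: (607 − 599.25)² / 599.25 = 0.1002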